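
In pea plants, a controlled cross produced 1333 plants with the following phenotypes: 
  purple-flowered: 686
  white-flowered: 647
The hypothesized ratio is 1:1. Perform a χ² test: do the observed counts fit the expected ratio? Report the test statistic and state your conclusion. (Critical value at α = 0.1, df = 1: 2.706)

Expected counts for N = 1333 under a 1:1 ratio (total parts = 2):
  purple-flowered: 1333 × 1/2 = 666.5
  white-flowered: 1333 × 1/2 = 666.5
χ² = Σ (O − E)² / E
  purple-flowered: (686 − 666.5)² / 666.5 = 0.5705
  white-flowered: (647 − 666.5)² / 666.5 = 0.5705
χ² = 0.5705 + 0.5705 = 1.141
Degrees of freedom = 2 − 1 = 1; critical value at α = 0.1 is 2.706.
Since 1.141 < 2.706, we fail to reject the null hypothesis — the data are consistent with the 1:1 ratio.

1.141; consistent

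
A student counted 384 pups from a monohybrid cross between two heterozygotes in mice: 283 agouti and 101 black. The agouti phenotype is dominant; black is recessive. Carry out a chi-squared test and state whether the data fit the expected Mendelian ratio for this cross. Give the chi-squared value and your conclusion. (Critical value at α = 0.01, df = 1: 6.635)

For a monohybrid cross between heterozygotes with complete dominance, the expected phenotypic ratio is 3:1.
Under the 3:1 hypothesis (Σ ratio = 4, N = 384):
  agouti: 384 × 3/4 = 288
  black: 384 × 1/4 = 96
χ² = Σ (O − E)² / E
  agouti: (283 − 288)² / 288 = 0.0868
  black: (101 − 96)² / 96 = 0.2604
χ² = 0.0868 + 0.2604 = 0.3472 ≈ 0.347
Degrees of freedom = 2 − 1 = 1; critical value at α = 0.01 is 6.635.
Since 0.347 < 6.635, we fail to reject the null hypothesis — the data are consistent with the 3:1 ratio.

0.347; consistent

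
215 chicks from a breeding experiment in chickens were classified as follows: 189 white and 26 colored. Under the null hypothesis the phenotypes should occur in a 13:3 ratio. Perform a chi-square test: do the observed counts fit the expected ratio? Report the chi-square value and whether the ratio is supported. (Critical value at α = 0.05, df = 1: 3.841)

Expected counts for N = 215 under a 13:3 ratio (total parts = 16):
  white: 215 × 13/16 = 174.6875
  colored: 215 × 3/16 = 40.3125
χ² = Σ (O − E)² / E
  white: (189 − 174.6875)² / 174.6875 = 1.1727
  colored: (26 − 40.3125)² / 40.3125 = 5.0815
χ² = 1.1727 + 5.0815 = 6.2542 ≈ 6.254
Degrees of freedom = 2 − 1 = 1; critical value at α = 0.05 is 3.841.
Since 6.254 > 3.841, we reject the null hypothesis — the data do not fit the 13:3 ratio.

6.254; not consistent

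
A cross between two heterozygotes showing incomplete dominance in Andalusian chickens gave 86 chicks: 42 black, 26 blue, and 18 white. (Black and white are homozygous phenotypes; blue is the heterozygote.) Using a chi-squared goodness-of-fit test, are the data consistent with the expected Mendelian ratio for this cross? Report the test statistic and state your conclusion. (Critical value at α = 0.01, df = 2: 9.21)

26.837; not consistent

With incomplete dominance, a heterozygote × heterozygote cross gives a 1:2:1 phenotypic ratio.
Expected counts for N = 86 under a 1:2:1 ratio (total parts = 4):
  black: 86 × 1/4 = 21.5
  blue: 86 × 2/4 = 43
  white: 86 × 1/4 = 21.5
χ² = Σ (O − E)² / E
  black: (42 − 21.5)² / 21.5 = 19.5465
  blue: (26 − 43)² / 43 = 6.7209
  white: (18 − 21.5)² / 21.5 = 0.5698
χ² = 19.5465 + 6.7209 + 0.5698 = 26.8372 ≈ 26.837
Degrees of freedom = 3 − 1 = 2; critical value at α = 0.01 is 9.21.
Since 26.837 > 9.21, we reject the null hypothesis — the data do not fit the 1:2:1 ratio.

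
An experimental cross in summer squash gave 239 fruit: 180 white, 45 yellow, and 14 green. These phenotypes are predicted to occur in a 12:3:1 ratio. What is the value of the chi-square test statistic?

The 12:3:1 ratio has 16 parts, so with N = 239 the expected counts are:
  white: 239 × 12/16 = 179.25
  yellow: 239 × 3/16 = 44.8125
  green: 239 × 1/16 = 14.9375
χ² = Σ (O − E)² / E
  white: (180 − 179.25)² / 179.25 = 0.0031
  yellow: (45 − 44.8125)² / 44.8125 = 0.0008
  green: (14 − 14.9375)² / 14.9375 = 0.0588
χ² = 0.0031 + 0.0008 + 0.0588 = 0.0627 ≈ 0.063

0.063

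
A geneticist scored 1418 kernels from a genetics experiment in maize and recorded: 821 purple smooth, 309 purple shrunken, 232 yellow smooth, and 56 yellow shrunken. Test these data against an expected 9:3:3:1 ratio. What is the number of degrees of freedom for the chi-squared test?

3

A goodness-of-fit test with 4 phenotype classes has df = 4 − 1 = 3.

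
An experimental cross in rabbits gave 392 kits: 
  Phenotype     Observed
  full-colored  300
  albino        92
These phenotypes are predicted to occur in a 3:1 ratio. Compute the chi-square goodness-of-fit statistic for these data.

0.490

Total ratio parts = 4. Expected numbers out of 392:
  full-colored: 392 × 3/4 = 294
  albino: 392 × 1/4 = 98
χ² = Σ (O − E)² / E
  full-colored: (300 − 294)² / 294 = 0.1224
  albino: (92 − 98)² / 98 = 0.3673
χ² = 0.1224 + 0.3673 = 0.4897 ≈ 0.490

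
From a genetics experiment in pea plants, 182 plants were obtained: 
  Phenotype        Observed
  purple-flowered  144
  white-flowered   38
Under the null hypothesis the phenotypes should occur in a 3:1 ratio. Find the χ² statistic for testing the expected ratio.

1.648

Under the 3:1 hypothesis (Σ ratio = 4, N = 182):
  purple-flowered: 182 × 3/4 = 136.5
  white-flowered: 182 × 1/4 = 45.5
χ² = Σ (O − E)² / E
  purple-flowered: (144 − 136.5)² / 136.5 = 0.4121
  white-flowered: (38 − 45.5)² / 45.5 = 1.2363
χ² = 0.4121 + 1.2363 = 1.6484 ≈ 1.648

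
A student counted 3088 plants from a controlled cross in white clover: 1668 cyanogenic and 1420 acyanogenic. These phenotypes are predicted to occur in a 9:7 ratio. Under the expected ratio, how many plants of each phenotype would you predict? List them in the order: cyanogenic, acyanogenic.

The 9:7 ratio has 16 parts, so with N = 3088 the expected counts are:
  cyanogenic: 3088 × 9/16 = 1737
  acyanogenic: 3088 × 7/16 = 1351

1737, 1351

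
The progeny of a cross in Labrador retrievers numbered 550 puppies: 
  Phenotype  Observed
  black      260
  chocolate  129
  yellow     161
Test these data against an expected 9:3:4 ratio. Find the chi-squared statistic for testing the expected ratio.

18.389

Total ratio parts = 16. Expected numbers out of 550:
  black: 550 × 9/16 = 309.375
  chocolate: 550 × 3/16 = 103.125
  yellow: 550 × 4/16 = 137.5
χ² = Σ (O − E)² / E
  black: (260 − 309.375)² / 309.375 = 7.8801
  chocolate: (129 − 103.125)² / 103.125 = 6.4923
  yellow: (161 − 137.5)² / 137.5 = 4.0164
χ² = 7.8801 + 6.4923 + 4.0164 = 18.3888 ≈ 18.389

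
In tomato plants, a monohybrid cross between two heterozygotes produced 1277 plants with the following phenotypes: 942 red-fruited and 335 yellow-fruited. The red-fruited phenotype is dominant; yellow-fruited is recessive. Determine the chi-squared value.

1.036

For a monohybrid cross between heterozygotes with complete dominance, the expected phenotypic ratio is 3:1.
Total ratio parts = 4. Expected numbers out of 1277:
  red-fruited: 1277 × 3/4 = 957.75
  yellow-fruited: 1277 × 1/4 = 319.25
χ² = Σ (O − E)² / E
  red-fruited: (942 − 957.75)² / 957.75 = 0.2590
  yellow-fruited: (335 − 319.25)² / 319.25 = 0.7770
χ² = 0.2590 + 0.7770 = 1.036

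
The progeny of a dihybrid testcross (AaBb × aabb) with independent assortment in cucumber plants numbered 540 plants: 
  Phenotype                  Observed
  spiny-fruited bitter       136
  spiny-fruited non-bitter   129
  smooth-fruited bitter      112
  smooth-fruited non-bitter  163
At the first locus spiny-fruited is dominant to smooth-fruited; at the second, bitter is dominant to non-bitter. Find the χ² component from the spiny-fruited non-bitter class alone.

A dihybrid testcross with independent assortment gives a 1:1:1:1 ratio.
Under the 1:1:1:1 hypothesis (Σ ratio = 4, N = 540):
  spiny-fruited bitter: 540 × 1/4 = 135
  spiny-fruited non-bitter: 540 × 1/4 = 135
  smooth-fruited bitter: 540 × 1/4 = 135
  smooth-fruited non-bitter: 540 × 1/4 = 135
Contribution of spiny-fruited non-bitter: (129 − 135)² / 135 = 0.2667

0.267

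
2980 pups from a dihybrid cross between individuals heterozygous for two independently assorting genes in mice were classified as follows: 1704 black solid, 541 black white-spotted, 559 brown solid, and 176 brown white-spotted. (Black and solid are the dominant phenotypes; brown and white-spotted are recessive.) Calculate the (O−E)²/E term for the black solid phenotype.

0.459

A dihybrid F₂ with independent assortment and complete dominance at both loci gives a 9:3:3:1 phenotypic ratio.
The 9:3:3:1 ratio has 16 parts, so with N = 2980 the expected counts are:
  black solid: 2980 × 9/16 = 1676.25
  black white-spotted: 2980 × 3/16 = 558.75
  brown solid: 2980 × 3/16 = 558.75
  brown white-spotted: 2980 × 1/16 = 186.25
Contribution of black solid: (1704 − 1676.25)² / 1676.25 = 0.4594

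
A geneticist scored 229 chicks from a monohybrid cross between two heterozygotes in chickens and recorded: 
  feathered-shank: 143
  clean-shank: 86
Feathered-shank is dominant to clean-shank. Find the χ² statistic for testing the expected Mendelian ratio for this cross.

19.250

For a monohybrid cross between heterozygotes with complete dominance, the expected phenotypic ratio is 3:1.
Total ratio parts = 4. Expected numbers out of 229:
  feathered-shank: 229 × 3/4 = 171.75
  clean-shank: 229 × 1/4 = 57.25
χ² = Σ (O − E)² / E
  feathered-shank: (143 − 171.75)² / 171.75 = 4.8126
  clean-shank: (86 − 57.25)² / 57.25 = 14.4378
χ² = 4.8126 + 14.4378 = 19.2504 ≈ 19.250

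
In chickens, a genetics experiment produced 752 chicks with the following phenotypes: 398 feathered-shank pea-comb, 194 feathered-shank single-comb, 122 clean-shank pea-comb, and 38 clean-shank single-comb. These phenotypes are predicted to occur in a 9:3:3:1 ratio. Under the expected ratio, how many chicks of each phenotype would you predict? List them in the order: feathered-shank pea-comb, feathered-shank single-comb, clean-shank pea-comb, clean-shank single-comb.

Total ratio parts = 16. Expected numbers out of 752:
  feathered-shank pea-comb: 752 × 9/16 = 423
  feathered-shank single-comb: 752 × 3/16 = 141
  clean-shank pea-comb: 752 × 3/16 = 141
  clean-shank single-comb: 752 × 1/16 = 47

423, 141, 141, 47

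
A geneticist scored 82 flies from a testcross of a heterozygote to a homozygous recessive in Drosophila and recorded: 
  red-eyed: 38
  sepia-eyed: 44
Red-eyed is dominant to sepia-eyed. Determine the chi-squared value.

0.439

A testcross of a heterozygote (Aa × aa) gives a 1:1 phenotypic ratio.
Total ratio parts = 2. Expected numbers out of 82:
  red-eyed: 82 × 1/2 = 41
  sepia-eyed: 82 × 1/2 = 41
χ² = Σ (O − E)² / E
  red-eyed: (38 − 41)² / 41 = 0.2195
  sepia-eyed: (44 − 41)² / 41 = 0.2195
χ² = 0.2195 + 0.2195 = 0.439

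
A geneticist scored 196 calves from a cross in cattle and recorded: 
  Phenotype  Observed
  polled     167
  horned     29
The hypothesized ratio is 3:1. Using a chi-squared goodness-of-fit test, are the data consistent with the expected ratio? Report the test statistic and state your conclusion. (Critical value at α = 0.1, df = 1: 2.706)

10.884; not consistent

Under the 3:1 hypothesis (Σ ratio = 4, N = 196):
  polled: 196 × 3/4 = 147
  horned: 196 × 1/4 = 49
χ² = Σ (O − E)² / E
  polled: (167 − 147)² / 147 = 2.7211
  horned: (29 − 49)² / 49 = 8.1633
χ² = 2.7211 + 8.1633 = 10.8844 ≈ 10.884
Degrees of freedom = 2 − 1 = 1; critical value at α = 0.1 is 2.706.
Since 10.884 > 2.706, we reject the null hypothesis — the data do not fit the 3:1 ratio.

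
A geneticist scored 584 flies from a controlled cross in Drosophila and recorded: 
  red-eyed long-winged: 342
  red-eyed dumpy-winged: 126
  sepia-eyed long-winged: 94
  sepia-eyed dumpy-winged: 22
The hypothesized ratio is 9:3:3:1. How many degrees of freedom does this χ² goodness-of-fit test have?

A goodness-of-fit test with 4 phenotype classes has df = 4 − 1 = 3.

3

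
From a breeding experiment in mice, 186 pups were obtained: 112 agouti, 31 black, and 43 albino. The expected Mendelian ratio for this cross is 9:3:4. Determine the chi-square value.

1.214

Expected counts for N = 186 under a 9:3:4 ratio (total parts = 16):
  agouti: 186 × 9/16 = 104.625
  black: 186 × 3/16 = 34.875
  albino: 186 × 4/16 = 46.5
χ² = Σ (O − E)² / E
  agouti: (112 − 104.625)² / 104.625 = 0.5199
  black: (31 − 34.875)² / 34.875 = 0.4306
  albino: (43 − 46.5)² / 46.5 = 0.2634
χ² = 0.5199 + 0.4306 + 0.2634 = 1.2139 ≈ 1.214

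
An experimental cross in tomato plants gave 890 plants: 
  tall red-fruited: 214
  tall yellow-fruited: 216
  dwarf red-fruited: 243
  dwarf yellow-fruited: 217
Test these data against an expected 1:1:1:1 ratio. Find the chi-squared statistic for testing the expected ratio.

2.539

Under the 1:1:1:1 hypothesis (Σ ratio = 4, N = 890):
  tall red-fruited: 890 × 1/4 = 222.5
  tall yellow-fruited: 890 × 1/4 = 222.5
  dwarf red-fruited: 890 × 1/4 = 222.5
  dwarf yellow-fruited: 890 × 1/4 = 222.5
χ² = Σ (O − E)² / E
  tall red-fruited: (214 − 222.5)² / 222.5 = 0.3247
  tall yellow-fruited: (216 − 222.5)² / 222.5 = 0.1899
  dwarf red-fruited: (243 − 222.5)² / 222.5 = 1.8888
  dwarf yellow-fruited: (217 − 222.5)² / 222.5 = 0.1360
χ² = 0.3247 + 0.1899 + 1.8888 + 0.1360 = 2.5394 ≈ 2.539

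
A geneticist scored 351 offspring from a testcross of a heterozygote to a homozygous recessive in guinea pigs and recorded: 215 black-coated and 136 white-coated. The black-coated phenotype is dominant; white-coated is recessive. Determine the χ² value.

17.781

A testcross of a heterozygote (Aa × aa) gives a 1:1 phenotypic ratio.
Total ratio parts = 2. Expected numbers out of 351:
  black-coated: 351 × 1/2 = 175.5
  white-coated: 351 × 1/2 = 175.5
χ² = Σ (O − E)² / E
  black-coated: (215 − 175.5)² / 175.5 = 8.8903
  white-coated: (136 − 175.5)² / 175.5 = 8.8903
χ² = 8.8903 + 8.8903 = 17.7806 ≈ 17.781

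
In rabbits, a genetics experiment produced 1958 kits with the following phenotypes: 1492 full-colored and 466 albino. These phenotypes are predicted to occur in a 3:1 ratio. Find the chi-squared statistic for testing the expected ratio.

Total ratio parts = 4. Expected numbers out of 1958:
  full-colored: 1958 × 3/4 = 1468.5
  albino: 1958 × 1/4 = 489.5
χ² = Σ (O − E)² / E
  full-colored: (1492 − 1468.5)² / 1468.5 = 0.3761
  albino: (466 − 489.5)² / 489.5 = 1.1282
χ² = 0.3761 + 1.1282 = 1.5043 ≈ 1.504

1.504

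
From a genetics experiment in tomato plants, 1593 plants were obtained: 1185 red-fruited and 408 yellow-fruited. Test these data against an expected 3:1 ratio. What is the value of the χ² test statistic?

Total ratio parts = 4. Expected numbers out of 1593:
  red-fruited: 1593 × 3/4 = 1194.75
  yellow-fruited: 1593 × 1/4 = 398.25
χ² = Σ (O − E)² / E
  red-fruited: (1185 − 1194.75)² / 1194.75 = 0.0796
  yellow-fruited: (408 − 398.25)² / 398.25 = 0.2387
χ² = 0.0796 + 0.2387 = 0.3183 ≈ 0.318

0.318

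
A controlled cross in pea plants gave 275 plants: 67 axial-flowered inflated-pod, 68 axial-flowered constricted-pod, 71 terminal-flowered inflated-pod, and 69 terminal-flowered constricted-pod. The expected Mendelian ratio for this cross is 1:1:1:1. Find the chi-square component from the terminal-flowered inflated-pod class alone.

0.074

Under the 1:1:1:1 hypothesis (Σ ratio = 4, N = 275):
  axial-flowered inflated-pod: 275 × 1/4 = 68.75
  axial-flowered constricted-pod: 275 × 1/4 = 68.75
  terminal-flowered inflated-pod: 275 × 1/4 = 68.75
  terminal-flowered constricted-pod: 275 × 1/4 = 68.75
Contribution of terminal-flowered inflated-pod: (71 − 68.75)² / 68.75 = 0.0736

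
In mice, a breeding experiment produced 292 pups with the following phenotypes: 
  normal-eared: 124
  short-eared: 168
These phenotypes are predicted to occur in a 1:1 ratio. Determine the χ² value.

6.630

Total ratio parts = 2. Expected numbers out of 292:
  normal-eared: 292 × 1/2 = 146
  short-eared: 292 × 1/2 = 146
χ² = Σ (O − E)² / E
  normal-eared: (124 − 146)² / 146 = 3.3151
  short-eared: (168 − 146)² / 146 = 3.3151
χ² = 3.3151 + 3.3151 = 6.6302 ≈ 6.630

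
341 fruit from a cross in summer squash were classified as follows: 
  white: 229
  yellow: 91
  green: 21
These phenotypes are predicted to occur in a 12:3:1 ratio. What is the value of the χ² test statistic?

14.257

Total ratio parts = 16. Expected numbers out of 341:
  white: 341 × 12/16 = 255.75
  yellow: 341 × 3/16 = 63.9375
  green: 341 × 1/16 = 21.3125
χ² = Σ (O − E)² / E
  white: (229 − 255.75)² / 255.75 = 2.7979
  yellow: (91 − 63.9375)² / 63.9375 = 11.4546
  green: (21 − 21.3125)² / 21.3125 = 0.0046
χ² = 2.7979 + 11.4546 + 0.0046 = 14.2571 ≈ 14.257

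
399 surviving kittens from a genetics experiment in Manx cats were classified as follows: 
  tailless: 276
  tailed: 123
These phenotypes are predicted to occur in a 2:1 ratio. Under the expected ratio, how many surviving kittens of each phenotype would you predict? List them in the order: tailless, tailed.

Under the 2:1 hypothesis (Σ ratio = 3, N = 399):
  tailless: 399 × 2/3 = 266
  tailed: 399 × 1/3 = 133

266, 133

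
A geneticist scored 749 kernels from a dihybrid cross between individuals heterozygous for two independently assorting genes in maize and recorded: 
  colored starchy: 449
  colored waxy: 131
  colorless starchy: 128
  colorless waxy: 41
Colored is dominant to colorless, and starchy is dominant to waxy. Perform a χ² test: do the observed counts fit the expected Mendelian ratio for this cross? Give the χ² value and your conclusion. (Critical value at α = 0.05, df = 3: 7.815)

4.277; consistent

A dihybrid F₂ with independent assortment and complete dominance at both loci gives a 9:3:3:1 phenotypic ratio.
The 9:3:3:1 ratio has 16 parts, so with N = 749 the expected counts are:
  colored starchy: 749 × 9/16 = 421.3125
  colored waxy: 749 × 3/16 = 140.4375
  colorless starchy: 749 × 3/16 = 140.4375
  colorless waxy: 749 × 1/16 = 46.8125
χ² = Σ (O − E)² / E
  colored starchy: (449 − 421.3125)² / 421.3125 = 1.8195
  colored waxy: (131 − 140.4375)² / 140.4375 = 0.6342
  colorless starchy: (128 − 140.4375)² / 140.4375 = 1.1015
  colorless waxy: (41 − 46.8125)² / 46.8125 = 0.7217
χ² = 1.8195 + 0.6342 + 1.1015 + 0.7217 = 4.2769 ≈ 4.277
Degrees of freedom = 4 − 1 = 3; critical value at α = 0.05 is 7.815.
Since 4.277 < 7.815, we fail to reject the null hypothesis — the data are consistent with the 9:3:3:1 ratio.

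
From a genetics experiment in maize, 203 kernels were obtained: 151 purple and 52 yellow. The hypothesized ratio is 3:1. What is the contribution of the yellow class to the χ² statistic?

0.031

Under the 3:1 hypothesis (Σ ratio = 4, N = 203):
  purple: 203 × 3/4 = 152.25
  yellow: 203 × 1/4 = 50.75
Contribution of yellow: (52 − 50.75)² / 50.75 = 0.0308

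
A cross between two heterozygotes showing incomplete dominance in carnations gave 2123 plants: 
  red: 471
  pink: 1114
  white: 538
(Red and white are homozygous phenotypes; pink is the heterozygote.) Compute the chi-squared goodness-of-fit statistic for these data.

9.422

With incomplete dominance, a heterozygote × heterozygote cross gives a 1:2:1 phenotypic ratio.
The 1:2:1 ratio has 4 parts, so with N = 2123 the expected counts are:
  red: 2123 × 1/4 = 530.75
  pink: 2123 × 2/4 = 1061.5
  white: 2123 × 1/4 = 530.75
χ² = Σ (O − E)² / E
  red: (471 − 530.75)² / 530.75 = 6.7264
  pink: (1114 − 1061.5)² / 1061.5 = 2.5966
  white: (538 − 530.75)² / 530.75 = 0.0990
χ² = 6.7264 + 2.5966 + 0.0990 = 9.422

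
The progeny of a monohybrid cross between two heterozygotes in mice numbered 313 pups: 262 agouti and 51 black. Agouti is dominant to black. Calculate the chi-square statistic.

For a monohybrid cross between heterozygotes with complete dominance, the expected phenotypic ratio is 3:1.
Under the 3:1 hypothesis (Σ ratio = 4, N = 313):
  agouti: 313 × 3/4 = 234.75
  black: 313 × 1/4 = 78.25
χ² = Σ (O − E)² / E
  agouti: (262 − 234.75)² / 234.75 = 3.1632
  black: (51 − 78.25)² / 78.25 = 9.4896
χ² = 3.1632 + 9.4896 = 12.6528 ≈ 12.653

12.653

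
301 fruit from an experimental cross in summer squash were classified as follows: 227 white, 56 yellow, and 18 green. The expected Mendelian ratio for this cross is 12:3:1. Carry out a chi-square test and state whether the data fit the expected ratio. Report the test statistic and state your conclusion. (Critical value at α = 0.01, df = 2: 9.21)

0.045; consistent

The 12:3:1 ratio has 16 parts, so with N = 301 the expected counts are:
  white: 301 × 12/16 = 225.75
  yellow: 301 × 3/16 = 56.4375
  green: 301 × 1/16 = 18.8125
χ² = Σ (O − E)² / E
  white: (227 − 225.75)² / 225.75 = 0.0069
  yellow: (56 − 56.4375)² / 56.4375 = 0.0034
  green: (18 − 18.8125)² / 18.8125 = 0.0351
χ² = 0.0069 + 0.0034 + 0.0351 = 0.0454 ≈ 0.045
Degrees of freedom = 3 − 1 = 2; critical value at α = 0.01 is 9.21.
Since 0.045 < 9.21, we fail to reject the null hypothesis — the data are consistent with the 12:3:1 ratio.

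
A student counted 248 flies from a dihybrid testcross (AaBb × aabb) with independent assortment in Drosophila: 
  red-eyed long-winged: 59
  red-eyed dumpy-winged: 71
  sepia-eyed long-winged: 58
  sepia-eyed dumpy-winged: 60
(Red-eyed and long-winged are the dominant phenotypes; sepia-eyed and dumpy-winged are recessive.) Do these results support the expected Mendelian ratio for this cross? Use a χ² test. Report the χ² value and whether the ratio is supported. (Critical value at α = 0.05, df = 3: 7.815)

1.774; consistent

A dihybrid testcross with independent assortment gives a 1:1:1:1 ratio.
Expected counts for N = 248 under a 1:1:1:1 ratio (total parts = 4):
  red-eyed long-winged: 248 × 1/4 = 62
  red-eyed dumpy-winged: 248 × 1/4 = 62
  sepia-eyed long-winged: 248 × 1/4 = 62
  sepia-eyed dumpy-winged: 248 × 1/4 = 62
χ² = Σ (O − E)² / E
  red-eyed long-winged: (59 − 62)² / 62 = 0.1452
  red-eyed dumpy-winged: (71 − 62)² / 62 = 1.3065
  sepia-eyed long-winged: (58 − 62)² / 62 = 0.2581
  sepia-eyed dumpy-winged: (60 − 62)² / 62 = 0.0645
χ² = 0.1452 + 1.3065 + 0.2581 + 0.0645 = 1.7743 ≈ 1.774
Degrees of freedom = 4 − 1 = 3; critical value at α = 0.05 is 7.815.
Since 1.774 < 7.815, we fail to reject the null hypothesis — the data are consistent with the 1:1:1:1 ratio.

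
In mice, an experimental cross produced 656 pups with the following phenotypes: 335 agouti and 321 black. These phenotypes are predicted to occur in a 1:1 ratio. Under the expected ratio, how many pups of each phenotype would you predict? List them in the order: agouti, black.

328, 328

Expected counts for N = 656 under a 1:1 ratio (total parts = 2):
  agouti: 656 × 1/2 = 328
  black: 656 × 1/2 = 328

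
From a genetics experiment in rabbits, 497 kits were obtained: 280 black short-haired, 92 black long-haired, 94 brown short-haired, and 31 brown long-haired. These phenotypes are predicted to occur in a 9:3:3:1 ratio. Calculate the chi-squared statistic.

The 9:3:3:1 ratio has 16 parts, so with N = 497 the expected counts are:
  black short-haired: 497 × 9/16 = 279.5625
  black long-haired: 497 × 3/16 = 93.1875
  brown short-haired: 497 × 3/16 = 93.1875
  brown long-haired: 497 × 1/16 = 31.0625
χ² = Σ (O − E)² / E
  black short-haired: (280 − 279.5625)² / 279.5625 = 0.0007
  black long-haired: (92 − 93.1875)² / 93.1875 = 0.0151
  brown short-haired: (94 − 93.1875)² / 93.1875 = 0.0071
  brown long-haired: (31 − 31.0625)² / 31.0625 = 0.0001
χ² = 0.0007 + 0.0151 + 0.0071 + 0.0001 = 0.023

0.023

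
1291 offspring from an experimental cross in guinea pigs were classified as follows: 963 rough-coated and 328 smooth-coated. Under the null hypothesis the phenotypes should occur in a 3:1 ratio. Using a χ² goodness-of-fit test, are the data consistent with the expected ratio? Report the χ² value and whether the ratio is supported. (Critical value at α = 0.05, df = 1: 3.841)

Under the 3:1 hypothesis (Σ ratio = 4, N = 1291):
  rough-coated: 1291 × 3/4 = 968.25
  smooth-coated: 1291 × 1/4 = 322.75
χ² = Σ (O − E)² / E
  rough-coated: (963 − 968.25)² / 968.25 = 0.0285
  smooth-coated: (328 − 322.75)² / 322.75 = 0.0854
χ² = 0.0285 + 0.0854 = 0.1139 ≈ 0.114
Degrees of freedom = 2 − 1 = 1; critical value at α = 0.05 is 3.841.
Since 0.114 < 3.841, we fail to reject the null hypothesis — the data are consistent with the 3:1 ratio.

0.114; consistent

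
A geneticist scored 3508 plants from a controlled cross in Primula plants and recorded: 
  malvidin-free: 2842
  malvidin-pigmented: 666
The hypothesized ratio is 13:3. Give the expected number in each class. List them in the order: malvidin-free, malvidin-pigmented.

2850.25, 657.75

Under the 13:3 hypothesis (Σ ratio = 16, N = 3508):
  malvidin-free: 3508 × 13/16 = 2850.25
  malvidin-pigmented: 3508 × 3/16 = 657.75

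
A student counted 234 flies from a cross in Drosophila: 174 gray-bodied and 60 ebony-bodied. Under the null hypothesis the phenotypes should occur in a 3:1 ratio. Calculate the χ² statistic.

0.051

The 3:1 ratio has 4 parts, so with N = 234 the expected counts are:
  gray-bodied: 234 × 3/4 = 175.5
  ebony-bodied: 234 × 1/4 = 58.5
χ² = Σ (O − E)² / E
  gray-bodied: (174 − 175.5)² / 175.5 = 0.0128
  ebony-bodied: (60 − 58.5)² / 58.5 = 0.0385
χ² = 0.0128 + 0.0385 = 0.0513 ≈ 0.051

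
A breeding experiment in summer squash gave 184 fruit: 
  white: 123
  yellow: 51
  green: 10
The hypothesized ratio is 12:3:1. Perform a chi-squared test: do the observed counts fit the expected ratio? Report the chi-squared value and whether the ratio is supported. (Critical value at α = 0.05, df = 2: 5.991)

The 12:3:1 ratio has 16 parts, so with N = 184 the expected counts are:
  white: 184 × 12/16 = 138
  yellow: 184 × 3/16 = 34.5
  green: 184 × 1/16 = 11.5
χ² = Σ (O − E)² / E
  white: (123 − 138)² / 138 = 1.6304
  yellow: (51 − 34.5)² / 34.5 = 7.8913
  green: (10 − 11.5)² / 11.5 = 0.1957
χ² = 1.6304 + 7.8913 + 0.1957 = 9.7174 ≈ 9.717
Degrees of freedom = 3 − 1 = 2; critical value at α = 0.05 is 5.991.
Since 9.717 > 5.991, we reject the null hypothesis — the data do not fit the 12:3:1 ratio.

9.717; not consistent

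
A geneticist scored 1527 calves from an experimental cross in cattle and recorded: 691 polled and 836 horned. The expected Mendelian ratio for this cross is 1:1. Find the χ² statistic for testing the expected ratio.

13.769

Under the 1:1 hypothesis (Σ ratio = 2, N = 1527):
  polled: 1527 × 1/2 = 763.5
  horned: 1527 × 1/2 = 763.5
χ² = Σ (O − E)² / E
  polled: (691 − 763.5)² / 763.5 = 6.8844
  horned: (836 − 763.5)² / 763.5 = 6.8844
χ² = 6.8844 + 6.8844 = 13.7688 ≈ 13.769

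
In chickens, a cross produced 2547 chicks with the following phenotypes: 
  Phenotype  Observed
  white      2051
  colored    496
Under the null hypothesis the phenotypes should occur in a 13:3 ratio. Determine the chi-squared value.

0.876

Total ratio parts = 16. Expected numbers out of 2547:
  white: 2547 × 13/16 = 2069.4375
  colored: 2547 × 3/16 = 477.5625
χ² = Σ (O − E)² / E
  white: (2051 − 2069.4375)² / 2069.4375 = 0.1643
  colored: (496 − 477.5625)² / 477.5625 = 0.7118
χ² = 0.1643 + 0.7118 = 0.8761 ≈ 0.876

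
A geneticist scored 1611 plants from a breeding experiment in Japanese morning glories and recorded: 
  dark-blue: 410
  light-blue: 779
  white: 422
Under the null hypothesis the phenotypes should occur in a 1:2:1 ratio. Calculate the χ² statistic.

The 1:2:1 ratio has 4 parts, so with N = 1611 the expected counts are:
  dark-blue: 1611 × 1/4 = 402.75
  light-blue: 1611 × 2/4 = 805.5
  white: 1611 × 1/4 = 402.75
χ² = Σ (O − E)² / E
  dark-blue: (410 − 402.75)² / 402.75 = 0.1305
  light-blue: (779 − 805.5)² / 805.5 = 0.8718
  white: (422 − 402.75)² / 402.75 = 0.9201
χ² = 0.1305 + 0.8718 + 0.9201 = 1.9224 ≈ 1.922

1.922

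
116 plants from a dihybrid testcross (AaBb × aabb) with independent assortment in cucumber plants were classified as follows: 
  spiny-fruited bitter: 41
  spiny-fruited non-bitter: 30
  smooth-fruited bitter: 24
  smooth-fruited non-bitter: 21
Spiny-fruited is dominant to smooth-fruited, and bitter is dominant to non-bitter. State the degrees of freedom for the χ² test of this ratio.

3

A dihybrid testcross with independent assortment gives a 1:1:1:1 ratio.
A goodness-of-fit test with 4 phenotype classes has df = 4 − 1 = 3.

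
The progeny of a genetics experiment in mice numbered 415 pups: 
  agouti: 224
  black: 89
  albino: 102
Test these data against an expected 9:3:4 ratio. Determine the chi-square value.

2.020

Expected counts for N = 415 under a 9:3:4 ratio (total parts = 16):
  agouti: 415 × 9/16 = 233.4375
  black: 415 × 3/16 = 77.8125
  albino: 415 × 4/16 = 103.75
χ² = Σ (O − E)² / E
  agouti: (224 − 233.4375)² / 233.4375 = 0.3815
  black: (89 − 77.8125)² / 77.8125 = 1.6085
  albino: (102 − 103.75)² / 103.75 = 0.0295
χ² = 0.3815 + 1.6085 + 0.0295 = 2.0195 ≈ 2.020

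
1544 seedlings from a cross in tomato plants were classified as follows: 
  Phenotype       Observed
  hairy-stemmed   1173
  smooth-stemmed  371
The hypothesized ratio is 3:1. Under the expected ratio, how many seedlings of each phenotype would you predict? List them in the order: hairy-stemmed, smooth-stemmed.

1158, 386

The 3:1 ratio has 4 parts, so with N = 1544 the expected counts are:
  hairy-stemmed: 1544 × 3/4 = 1158
  smooth-stemmed: 1544 × 1/4 = 386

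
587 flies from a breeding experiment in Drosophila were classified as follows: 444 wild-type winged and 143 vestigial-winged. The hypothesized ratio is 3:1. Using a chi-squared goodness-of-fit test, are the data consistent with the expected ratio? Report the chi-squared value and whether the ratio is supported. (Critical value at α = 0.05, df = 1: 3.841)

Under the 3:1 hypothesis (Σ ratio = 4, N = 587):
  wild-type winged: 587 × 3/4 = 440.25
  vestigial-winged: 587 × 1/4 = 146.75
χ² = Σ (O − E)² / E
  wild-type winged: (444 − 440.25)² / 440.25 = 0.0319
  vestigial-winged: (143 − 146.75)² / 146.75 = 0.0958
χ² = 0.0319 + 0.0958 = 0.1277 ≈ 0.128
Degrees of freedom = 2 − 1 = 1; critical value at α = 0.05 is 3.841.
Since 0.128 < 3.841, we fail to reject the null hypothesis — the data are consistent with the 3:1 ratio.

0.128; consistent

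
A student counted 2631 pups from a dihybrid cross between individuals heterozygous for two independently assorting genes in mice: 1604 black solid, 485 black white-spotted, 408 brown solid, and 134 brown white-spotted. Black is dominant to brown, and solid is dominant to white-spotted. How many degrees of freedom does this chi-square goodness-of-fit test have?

3

A dihybrid F₂ with independent assortment and complete dominance at both loci gives a 9:3:3:1 phenotypic ratio.
A goodness-of-fit test with 4 phenotype classes has df = 4 − 1 = 3.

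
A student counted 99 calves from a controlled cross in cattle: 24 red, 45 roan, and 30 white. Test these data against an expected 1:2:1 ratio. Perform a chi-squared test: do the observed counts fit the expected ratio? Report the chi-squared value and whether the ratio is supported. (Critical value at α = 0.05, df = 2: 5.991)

Total ratio parts = 4. Expected numbers out of 99:
  red: 99 × 1/4 = 24.75
  roan: 99 × 2/4 = 49.5
  white: 99 × 1/4 = 24.75
χ² = Σ (O − E)² / E
  red: (24 − 24.75)² / 24.75 = 0.0227
  roan: (45 − 49.5)² / 49.5 = 0.4091
  white: (30 − 24.75)² / 24.75 = 1.1136
χ² = 0.0227 + 0.4091 + 1.1136 = 1.5454 ≈ 1.545
Degrees of freedom = 3 − 1 = 2; critical value at α = 0.05 is 5.991.
Since 1.545 < 5.991, we fail to reject the null hypothesis — the data are consistent with the 1:2:1 ratio.

1.545; consistent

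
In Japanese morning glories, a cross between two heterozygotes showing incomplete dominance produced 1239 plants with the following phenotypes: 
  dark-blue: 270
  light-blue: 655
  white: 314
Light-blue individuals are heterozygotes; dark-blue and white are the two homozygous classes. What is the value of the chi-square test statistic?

7.194

With incomplete dominance, a heterozygote × heterozygote cross gives a 1:2:1 phenotypic ratio.
The 1:2:1 ratio has 4 parts, so with N = 1239 the expected counts are:
  dark-blue: 1239 × 1/4 = 309.75
  light-blue: 1239 × 2/4 = 619.5
  white: 1239 × 1/4 = 309.75
χ² = Σ (O − E)² / E
  dark-blue: (270 − 309.75)² / 309.75 = 5.1011
  light-blue: (655 − 619.5)² / 619.5 = 2.0343
  white: (314 − 309.75)² / 309.75 = 0.0583
χ² = 5.1011 + 2.0343 + 0.0583 = 7.1937 ≈ 7.194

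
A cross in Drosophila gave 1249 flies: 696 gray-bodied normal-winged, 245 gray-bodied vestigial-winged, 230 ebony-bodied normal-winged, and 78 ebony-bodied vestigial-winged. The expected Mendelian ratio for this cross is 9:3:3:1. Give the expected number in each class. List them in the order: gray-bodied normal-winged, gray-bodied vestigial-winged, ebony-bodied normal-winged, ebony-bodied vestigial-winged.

The 9:3:3:1 ratio has 16 parts, so with N = 1249 the expected counts are:
  gray-bodied normal-winged: 1249 × 9/16 = 702.5625
  gray-bodied vestigial-winged: 1249 × 3/16 = 234.1875
  ebony-bodied normal-winged: 1249 × 3/16 = 234.1875
  ebony-bodied vestigial-winged: 1249 × 1/16 = 78.0625

702.5625, 234.1875, 234.1875, 78.0625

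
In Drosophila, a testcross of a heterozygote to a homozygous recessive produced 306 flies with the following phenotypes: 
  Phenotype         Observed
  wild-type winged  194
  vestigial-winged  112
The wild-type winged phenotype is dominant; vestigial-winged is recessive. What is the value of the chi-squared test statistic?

21.974

A testcross of a heterozygote (Aa × aa) gives a 1:1 phenotypic ratio.
Total ratio parts = 2. Expected numbers out of 306:
  wild-type winged: 306 × 1/2 = 153
  vestigial-winged: 306 × 1/2 = 153
χ² = Σ (O − E)² / E
  wild-type winged: (194 − 153)² / 153 = 10.9869
  vestigial-winged: (112 − 153)² / 153 = 10.9869
χ² = 10.9869 + 10.9869 = 21.9738 ≈ 21.974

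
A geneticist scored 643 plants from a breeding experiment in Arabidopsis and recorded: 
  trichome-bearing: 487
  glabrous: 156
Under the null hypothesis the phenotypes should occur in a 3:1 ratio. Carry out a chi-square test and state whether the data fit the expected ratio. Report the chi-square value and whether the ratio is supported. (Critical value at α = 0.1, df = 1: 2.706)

0.187; consistent

Total ratio parts = 4. Expected numbers out of 643:
  trichome-bearing: 643 × 3/4 = 482.25
  glabrous: 643 × 1/4 = 160.75
χ² = Σ (O − E)² / E
  trichome-bearing: (487 − 482.25)² / 482.25 = 0.0468
  glabrous: (156 − 160.75)² / 160.75 = 0.1404
χ² = 0.0468 + 0.1404 = 0.1872 ≈ 0.187
Degrees of freedom = 2 − 1 = 1; critical value at α = 0.1 is 2.706.
Since 0.187 < 2.706, we fail to reject the null hypothesis — the data are consistent with the 3:1 ratio.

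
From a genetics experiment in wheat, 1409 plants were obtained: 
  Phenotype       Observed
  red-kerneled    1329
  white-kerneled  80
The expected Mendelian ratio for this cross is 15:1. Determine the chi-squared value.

Total ratio parts = 16. Expected numbers out of 1409:
  red-kerneled: 1409 × 15/16 = 1320.9375
  white-kerneled: 1409 × 1/16 = 88.0625
χ² = Σ (O − E)² / E
  red-kerneled: (1329 − 1320.9375)² / 1320.9375 = 0.0492
  white-kerneled: (80 − 88.0625)² / 88.0625 = 0.7382
χ² = 0.0492 + 0.7382 = 0.7874 ≈ 0.787

0.787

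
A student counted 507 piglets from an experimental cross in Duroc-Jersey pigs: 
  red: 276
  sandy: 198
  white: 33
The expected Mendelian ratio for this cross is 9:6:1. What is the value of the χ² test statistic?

Under the 9:6:1 hypothesis (Σ ratio = 16, N = 507):
  red: 507 × 9/16 = 285.1875
  sandy: 507 × 6/16 = 190.125
  white: 507 × 1/16 = 31.6875
χ² = Σ (O − E)² / E
  red: (276 − 285.1875)² / 285.1875 = 0.2960
  sandy: (198 − 190.125)² / 190.125 = 0.3262
  white: (33 − 31.6875)² / 31.6875 = 0.0544
χ² = 0.2960 + 0.3262 + 0.0544 = 0.6766 ≈ 0.677

0.677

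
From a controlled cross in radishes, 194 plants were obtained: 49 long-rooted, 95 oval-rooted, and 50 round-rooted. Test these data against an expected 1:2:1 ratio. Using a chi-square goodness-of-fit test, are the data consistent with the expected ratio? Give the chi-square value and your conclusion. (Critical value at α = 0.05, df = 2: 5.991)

Expected counts for N = 194 under a 1:2:1 ratio (total parts = 4):
  long-rooted: 194 × 1/4 = 48.5
  oval-rooted: 194 × 2/4 = 97
  round-rooted: 194 × 1/4 = 48.5
χ² = Σ (O − E)² / E
  long-rooted: (49 − 48.5)² / 48.5 = 0.0052
  oval-rooted: (95 − 97)² / 97 = 0.0412
  round-rooted: (50 − 48.5)² / 48.5 = 0.0464
χ² = 0.0052 + 0.0412 + 0.0464 = 0.0928 ≈ 0.093
Degrees of freedom = 3 − 1 = 2; critical value at α = 0.05 is 5.991.
Since 0.093 < 5.991, we fail to reject the null hypothesis — the data are consistent with the 1:2:1 ratio.

0.093; consistent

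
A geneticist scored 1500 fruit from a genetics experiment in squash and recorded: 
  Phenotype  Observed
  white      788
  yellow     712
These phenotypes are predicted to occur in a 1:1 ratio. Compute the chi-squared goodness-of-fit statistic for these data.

Expected counts for N = 1500 under a 1:1 ratio (total parts = 2):
  white: 1500 × 1/2 = 750
  yellow: 1500 × 1/2 = 750
χ² = Σ (O − E)² / E
  white: (788 − 750)² / 750 = 1.9253
  yellow: (712 − 750)² / 750 = 1.9253
χ² = 1.9253 + 1.9253 = 3.8506 ≈ 3.851

3.851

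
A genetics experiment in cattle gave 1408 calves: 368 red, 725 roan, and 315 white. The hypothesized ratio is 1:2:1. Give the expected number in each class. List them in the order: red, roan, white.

352, 704, 352

Expected counts for N = 1408 under a 1:2:1 ratio (total parts = 4):
  red: 1408 × 1/4 = 352
  roan: 1408 × 2/4 = 704
  white: 1408 × 1/4 = 352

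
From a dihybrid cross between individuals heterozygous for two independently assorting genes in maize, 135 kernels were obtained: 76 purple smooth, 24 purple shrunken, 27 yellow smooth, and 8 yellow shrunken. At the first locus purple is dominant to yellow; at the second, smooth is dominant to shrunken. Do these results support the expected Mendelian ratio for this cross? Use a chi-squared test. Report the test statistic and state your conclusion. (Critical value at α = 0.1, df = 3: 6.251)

0.203; consistent

A dihybrid F₂ with independent assortment and complete dominance at both loci gives a 9:3:3:1 phenotypic ratio.
The 9:3:3:1 ratio has 16 parts, so with N = 135 the expected counts are:
  purple smooth: 135 × 9/16 = 75.9375
  purple shrunken: 135 × 3/16 = 25.3125
  yellow smooth: 135 × 3/16 = 25.3125
  yellow shrunken: 135 × 1/16 = 8.4375
χ² = Σ (O − E)² / E
  purple smooth: (76 − 75.9375)² / 75.9375 = 0.0001
  purple shrunken: (24 − 25.3125)² / 25.3125 = 0.0681
  yellow smooth: (27 − 25.3125)² / 25.3125 = 0.1125
  yellow shrunken: (8 − 8.4375)² / 8.4375 = 0.0227
χ² = 0.0001 + 0.0681 + 0.1125 + 0.0227 = 0.2034 ≈ 0.203
Degrees of freedom = 4 − 1 = 3; critical value at α = 0.1 is 6.251.
Since 0.203 < 6.251, we fail to reject the null hypothesis — the data are consistent with the 9:3:3:1 ratio.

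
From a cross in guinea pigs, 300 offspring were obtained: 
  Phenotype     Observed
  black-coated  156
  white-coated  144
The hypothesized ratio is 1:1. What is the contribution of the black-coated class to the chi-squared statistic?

Expected counts for N = 300 under a 1:1 ratio (total parts = 2):
  black-coated: 300 × 1/2 = 150
  white-coated: 300 × 1/2 = 150
Contribution of black-coated: (156 − 150)² / 150 = 0.2400

0.240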